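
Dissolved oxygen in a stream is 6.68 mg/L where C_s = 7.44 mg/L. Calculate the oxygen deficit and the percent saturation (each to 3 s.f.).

D = C_s − C = 7.44 − 6.68 = 0.760 mg/L.
% saturation = 6.68/7.44 × 100 = 89.8 %.

D ≈ 0.760 mg/L; 89.8 % saturation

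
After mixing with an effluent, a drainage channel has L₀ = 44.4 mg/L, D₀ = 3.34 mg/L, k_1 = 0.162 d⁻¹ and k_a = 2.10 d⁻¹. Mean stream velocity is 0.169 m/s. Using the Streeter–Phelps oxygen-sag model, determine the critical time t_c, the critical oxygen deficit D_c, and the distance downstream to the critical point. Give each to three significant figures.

With k_a/k_1 = 12.96 and 1 − D₀(k_a−k_1)/(k_1 L₀) = 0.1001,
t_c = ln(12.96 × 0.1001) / (2.10 − 0.162) = ln(1.297) / 1.938 = 0.2603/1.938 = 0.1343 d.
D_c = (k_1/k_a) L₀ e^(−k_1 t_c) = (0.162/2.10) × 44.4 × e^(−0.162×0.1343) = 0.07714 × 44.4 × 0.9785 = 3.351 mg/L.
x_c = v t_c = 0.169 m/s × 0.1343 d × 86400 s/d = 1962 m ≈ 1.96 km.

t_c ≈ 0.134 d; D_c ≈ 3.35 mg/L; x_c ≈ 1.96 km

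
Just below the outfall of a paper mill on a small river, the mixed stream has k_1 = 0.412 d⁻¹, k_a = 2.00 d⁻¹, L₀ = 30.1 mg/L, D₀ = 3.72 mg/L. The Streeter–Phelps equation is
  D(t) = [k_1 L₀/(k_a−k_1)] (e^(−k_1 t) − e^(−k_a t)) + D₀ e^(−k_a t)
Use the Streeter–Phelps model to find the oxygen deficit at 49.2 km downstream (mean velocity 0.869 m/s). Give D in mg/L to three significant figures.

D ≈ 4.86 mg/L

Travel time t = x/v = 49.2 km / (0.869 m/s) = 49200 m / 0.869 m/s = 56620 s = 0.6553 d.
k_1 L₀/(k_a−k_1) = 0.412×30.1/(2.00−0.412) = 12.40/1.588 = 7.809 mg/L.
e^(−k_1 t) = e^(−0.412×0.6553) = 0.7634; e^(−k_a t) = e^(−2.00×0.6553) = 0.2697.
D = 7.809 × (0.7634 − 0.2697) + 3.72 × 0.2697 = 3.856 + 1.003 = 4.859 mg/L.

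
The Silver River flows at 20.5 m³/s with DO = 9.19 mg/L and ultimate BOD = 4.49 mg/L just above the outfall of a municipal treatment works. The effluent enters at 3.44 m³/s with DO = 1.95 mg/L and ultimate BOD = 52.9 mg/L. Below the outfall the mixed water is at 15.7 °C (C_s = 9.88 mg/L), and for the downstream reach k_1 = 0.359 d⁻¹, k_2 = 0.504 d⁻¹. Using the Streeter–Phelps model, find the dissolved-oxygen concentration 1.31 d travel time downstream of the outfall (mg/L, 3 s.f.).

DO ≈ 5.92 mg/L

Mixed DO = (20.5×9.19 + 3.44×1.95)/(20.5+3.44) = 195.1/23.94 = 8.150 mg/L.
Mixed L₀ = (20.5×4.49 + 3.44×52.9)/(23.94) = 274.0/23.94 = 11.45 mg/L.
Initial deficit D₀ = C_s − DO₀ = 9.88 − 8.150 = 1.730 mg/L.
D(1.31) = [0.359×11.45/(0.504−0.359)](e^(−0.359×1.31) − e^(−0.504×1.31)) + 1.730 e^(−0.504×1.31)
= 28.34 × (0.6248 − 0.5167) + 1.730 × 0.5167 = 3.957 mg/L.
DO = 9.88 − 3.957 = 5.923 mg/L.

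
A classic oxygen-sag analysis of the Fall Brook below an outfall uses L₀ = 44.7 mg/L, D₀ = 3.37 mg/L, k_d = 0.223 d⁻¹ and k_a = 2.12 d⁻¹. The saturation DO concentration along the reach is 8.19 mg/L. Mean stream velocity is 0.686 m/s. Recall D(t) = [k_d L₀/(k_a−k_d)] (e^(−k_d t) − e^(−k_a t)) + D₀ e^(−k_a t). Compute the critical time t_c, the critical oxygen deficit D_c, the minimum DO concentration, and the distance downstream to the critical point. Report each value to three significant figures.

At the critical point dD/dt = 0, so k_d L₀ e^(−k_d t) = k_a D. Substituting D(t) from the Streeter–Phelps equation and solving for t gives
t_c = ln[(k_a/k_d)(1 − D₀(k_a−k_d)/(k_d L₀))] / (k_a−k_d).
Here k_a−k_d = 1.897 d⁻¹ and 1 − D₀(k_a−k_d)/(k_d L₀) = 1 − 3.37×1.897/(0.223×44.7) = 0.3587, so
t_c = ln(9.507 × 0.3587) / 1.897 = 1.227 / 1.897 = 0.6466 d.
D_c = (k_d/k_a) L₀ e^(−k_d t_c) = (0.223/2.12) × 44.7 × e^(−0.223×0.6466) = 0.1052 × 44.7 × 0.8657 = 4.071 mg/L.
Minimum DO = C_s − D_c = 8.19 − 4.071 = 4.119 mg/L.
x_c = v t_c = 0.686 m/s × 0.6466 d × 86400 s/d = 38330 m ≈ 38.3 km.

t_c ≈ 0.647 d; D_c ≈ 4.07 mg/L; min DO ≈ 4.12 mg/L; x_c ≈ 38.3 km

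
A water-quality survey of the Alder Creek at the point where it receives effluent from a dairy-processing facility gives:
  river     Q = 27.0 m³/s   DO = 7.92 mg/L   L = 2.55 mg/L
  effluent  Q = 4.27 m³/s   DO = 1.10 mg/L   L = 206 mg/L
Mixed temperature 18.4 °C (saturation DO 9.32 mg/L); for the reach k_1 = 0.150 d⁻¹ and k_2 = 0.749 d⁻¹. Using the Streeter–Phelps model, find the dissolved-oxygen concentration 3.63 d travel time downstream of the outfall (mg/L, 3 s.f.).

DO ≈ 5.26 mg/L

Mixed DO = (27.0×7.92 + 4.27×1.10)/(27.0+4.27) = 218.5/31.27 = 6.989 mg/L.
Mixed L₀ = (27.0×2.55 + 4.27×206)/(31.27) = 948.5/31.27 = 30.33 mg/L.
Initial deficit D₀ = C_s − DO₀ = 9.32 − 6.989 = 2.331 mg/L.
D(3.63) = [0.150×30.33/(0.749−0.150)](e^(−0.150×3.63) − e^(−0.749×3.63)) + 2.331 e^(−0.749×3.63)
= 7.596 × (0.5801 − 0.06595) + 2.331 × 0.06595 = 4.059 mg/L.
DO = 9.32 − 4.059 = 5.261 mg/L.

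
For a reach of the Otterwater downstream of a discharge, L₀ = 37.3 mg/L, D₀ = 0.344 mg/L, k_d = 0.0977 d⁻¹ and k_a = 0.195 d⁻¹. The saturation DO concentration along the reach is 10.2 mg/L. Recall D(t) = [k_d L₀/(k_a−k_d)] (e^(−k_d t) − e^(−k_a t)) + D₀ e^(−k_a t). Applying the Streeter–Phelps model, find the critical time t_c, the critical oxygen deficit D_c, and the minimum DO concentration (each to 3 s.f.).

At the critical point dD/dt = 0, so k_d L₀ e^(−k_d t) = k_a D. Substituting D(t) from the Streeter–Phelps equation and solving for t gives
t_c = ln[(k_a/k_d)(1 − D₀(k_a−k_d)/(k_d L₀))] / (k_a−k_d).
Here k_a−k_d = 0.09730 d⁻¹ and 1 − D₀(k_a−k_d)/(k_d L₀) = 1 − 0.344×0.09730/(0.0977×37.3) = 0.9908, so
t_c = ln(1.996 × 0.9908) / 0.09730 = 0.6819 / 0.09730 = 7.008 d.
D_c = (k_d/k_a) L₀ e^(−k_d t_c) = (0.0977/0.195) × 37.3 × e^(−0.0977×7.008) = 0.5010 × 37.3 × 0.5043 = 9.424 mg/L.
Minimum DO = C_s − D_c = 10.2 − 9.424 = 0.7764 mg/L.

t_c ≈ 7.01 d; D_c ≈ 9.42 mg/L; min DO ≈ 0.776 mg/L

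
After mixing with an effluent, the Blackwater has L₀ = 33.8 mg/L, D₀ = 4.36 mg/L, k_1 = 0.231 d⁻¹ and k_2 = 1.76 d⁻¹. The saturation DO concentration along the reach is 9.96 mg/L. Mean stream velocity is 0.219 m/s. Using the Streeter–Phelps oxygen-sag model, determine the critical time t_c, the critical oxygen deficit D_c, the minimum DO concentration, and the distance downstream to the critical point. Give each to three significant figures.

t_c ≈ 0.0705 d; D_c ≈ 4.36 mg/L; min DO ≈ 5.60 mg/L; x_c ≈ 1.33 km

At the critical point dD/dt = 0, so k_1 L₀ e^(−k_1 t) = k_2 D. Substituting D(t) from the Streeter–Phelps equation and solving for t gives
t_c = ln[(k_2/k_1)(1 − D₀(k_2−k_1)/(k_1 L₀))] / (k_2−k_1).
Here k_2−k_1 = 1.529 d⁻¹ and 1 − D₀(k_2−k_1)/(k_1 L₀) = 1 − 4.36×1.529/(0.231×33.8) = 0.1462, so
t_c = ln(7.619 × 0.1462) / 1.529 = 0.1077 / 1.529 = 0.07047 d.
D_c = (k_1/k_2) L₀ e^(−k_1 t_c) = (0.231/1.76) × 33.8 × e^(−0.231×0.07047) = 0.1313 × 33.8 × 0.9839 = 4.365 mg/L.
Minimum DO = C_s − D_c = 9.96 − 4.365 = 5.595 mg/L.
x_c = v t_c = 0.219 m/s × 0.07047 d × 86400 s/d = 1333 m ≈ 1.33 km.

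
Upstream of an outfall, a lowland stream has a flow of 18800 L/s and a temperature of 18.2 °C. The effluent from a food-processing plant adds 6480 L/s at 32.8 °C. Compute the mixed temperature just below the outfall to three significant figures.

Flow-weighted mixing: C = (Q_r C_r + Q_w C_w)/(Q_r + Q_w)
= (18800×18.2 + 6480×32.8)/(18800 + 6480) = 554700/25280 = 21.94 °C.

21.9 °C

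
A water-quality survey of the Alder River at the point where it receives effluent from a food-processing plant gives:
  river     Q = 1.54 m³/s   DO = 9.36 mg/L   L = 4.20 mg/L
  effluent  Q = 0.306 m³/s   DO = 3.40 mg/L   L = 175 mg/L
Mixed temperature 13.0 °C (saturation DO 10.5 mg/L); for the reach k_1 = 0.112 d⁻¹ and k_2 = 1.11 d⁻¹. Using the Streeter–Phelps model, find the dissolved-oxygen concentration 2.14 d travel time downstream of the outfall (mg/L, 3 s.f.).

Mixed DO = (1.54×9.36 + 0.306×3.40)/(1.54+0.306) = 15.45/1.846 = 8.372 mg/L.
Mixed L₀ = (1.54×4.20 + 0.306×175)/(1.846) = 60.02/1.846 = 32.51 mg/L.
Initial deficit D₀ = C_s − DO₀ = 10.5 − 8.372 = 2.128 mg/L.
D(2.14) = [0.112×32.51/(1.11−0.112)](e^(−0.112×2.14) − e^(−1.11×2.14)) + 2.128 e^(−1.11×2.14)
= 3.649 × (0.7869 − 0.09298) + 2.128 × 0.09298 = 2.730 mg/L.
DO = 10.5 − 2.730 = 7.770 mg/L.

DO ≈ 7.77 mg/L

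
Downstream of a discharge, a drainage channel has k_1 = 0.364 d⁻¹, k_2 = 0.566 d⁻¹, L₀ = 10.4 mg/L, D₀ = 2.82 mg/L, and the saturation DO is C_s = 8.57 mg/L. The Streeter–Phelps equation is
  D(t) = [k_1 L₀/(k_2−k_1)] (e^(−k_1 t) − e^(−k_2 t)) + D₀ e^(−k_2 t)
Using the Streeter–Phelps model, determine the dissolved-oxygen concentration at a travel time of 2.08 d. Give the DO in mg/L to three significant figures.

DO ≈ 4.69 mg/L

k_1 L₀/(k_2−k_1) = 0.364×10.4/(0.566−0.364) = 3.786/0.2020 = 18.74 mg/L.
e^(−k_1 t) = e^(−0.364×2.080) = 0.4690; e^(−k_2 t) = e^(−0.566×2.080) = 0.3081.
D = 18.74 × (0.4690 − 0.3081) + 2.82 × 0.3081 = 3.015 + 0.8689 = 3.884 mg/L.
DO = C_s − D = 8.57 − 3.884 = 4.686 mg/L.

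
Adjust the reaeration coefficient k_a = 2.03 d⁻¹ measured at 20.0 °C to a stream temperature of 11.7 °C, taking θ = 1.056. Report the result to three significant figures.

k_a(T₂) = k_a(T₁) · θ^(T₂−T₁) = 2.03 × 1.056^(11.7−20.0)
= 2.03 × 1.056^-8.30 = 2.03 × 0.6362 = 1.291 d⁻¹.

k_a ≈ 1.29 d⁻¹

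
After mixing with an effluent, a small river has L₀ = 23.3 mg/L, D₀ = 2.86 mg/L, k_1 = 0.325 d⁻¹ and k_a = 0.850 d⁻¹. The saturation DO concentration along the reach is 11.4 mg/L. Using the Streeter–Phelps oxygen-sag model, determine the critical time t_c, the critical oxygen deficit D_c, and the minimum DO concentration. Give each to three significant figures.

t_c ≈ 1.41 d; D_c ≈ 5.63 mg/L; min DO ≈ 5.77 mg/L

With k_a/k_1 = 2.615 and 1 − D₀(k_a−k_1)/(k_1 L₀) = 0.8017,
t_c = ln(2.615 × 0.8017) / (0.850 − 0.325) = ln(2.097) / 0.5250 = 0.7404/0.5250 = 1.410 d.
L(t_c) = L₀ e^(−k_1 t_c) = 23.3 × 0.6323 = 14.73 mg/L, and at the critical point k_a D_c = k_1 L, so D_c = (0.325/0.850) × 14.73 = 5.633 mg/L.
Minimum DO = C_s − D_c = 11.4 − 5.633 = 5.767 mg/L.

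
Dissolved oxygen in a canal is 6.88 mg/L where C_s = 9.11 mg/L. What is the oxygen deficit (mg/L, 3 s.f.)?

D = C_s − C = 9.11 − 6.88 = 2.23 mg/L.

D ≈ 2.23 mg/L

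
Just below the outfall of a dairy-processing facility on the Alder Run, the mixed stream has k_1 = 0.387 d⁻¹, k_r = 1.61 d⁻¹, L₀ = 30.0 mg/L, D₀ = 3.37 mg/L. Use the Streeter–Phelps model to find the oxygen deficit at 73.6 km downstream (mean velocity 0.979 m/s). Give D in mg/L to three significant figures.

D ≈ 5.27 mg/L

Travel time t = x/v = 73.6 km / (0.979 m/s) = 73600 m / 0.979 m/s = 75180 s = 0.8701 d.
k_1 L₀/(k_r−k_1) = 0.387×30.0/(1.61−0.387) = 11.61/1.223 = 9.493 mg/L.
e^(−k_1 t) = e^(−0.387×0.8701) = 0.7141; e^(−k_r t) = e^(−1.61×0.8701) = 0.2464.
D = 9.493 × (0.7141 − 0.2464) + 3.37 × 0.2464 = 4.440 + 0.8303 = 5.270 mg/L.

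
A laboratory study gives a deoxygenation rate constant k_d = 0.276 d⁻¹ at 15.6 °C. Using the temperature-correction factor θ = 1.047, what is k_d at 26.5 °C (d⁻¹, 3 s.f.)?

k_d ≈ 0.455 d⁻¹

k_d(T₂) = k_d(T₁) · θ^(T₂−T₁) = 0.276 × 1.047^(26.5−15.6)
= 0.276 × 1.047^10.9 = 0.276 × 1.650 = 0.4553 d⁻¹.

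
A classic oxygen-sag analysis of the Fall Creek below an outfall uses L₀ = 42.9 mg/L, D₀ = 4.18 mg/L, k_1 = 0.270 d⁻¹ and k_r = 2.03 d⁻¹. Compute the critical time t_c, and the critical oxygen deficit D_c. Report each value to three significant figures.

At the critical point dD/dt = 0, so k_1 L₀ e^(−k_1 t) = k_r D. Substituting D(t) from the Streeter–Phelps equation and solving for t gives
t_c = ln[(k_r/k_1)(1 − D₀(k_r−k_1)/(k_1 L₀))] / (k_r−k_1).
Here k_r−k_1 = 1.760 d⁻¹ and 1 − D₀(k_r−k_1)/(k_1 L₀) = 1 − 4.18×1.760/(0.270×42.9) = 0.3649, so
t_c = ln(7.519 × 0.3649) / 1.760 = 1.009 / 1.760 = 0.5734 d.
D_c = (k_1/k_r) L₀ e^(−k_1 t_c) = (0.270/2.03) × 42.9 × e^(−0.270×0.5734) = 0.1330 × 42.9 × 0.8566 = 4.888 mg/L.

t_c ≈ 0.573 d; D_c ≈ 4.89 mg/L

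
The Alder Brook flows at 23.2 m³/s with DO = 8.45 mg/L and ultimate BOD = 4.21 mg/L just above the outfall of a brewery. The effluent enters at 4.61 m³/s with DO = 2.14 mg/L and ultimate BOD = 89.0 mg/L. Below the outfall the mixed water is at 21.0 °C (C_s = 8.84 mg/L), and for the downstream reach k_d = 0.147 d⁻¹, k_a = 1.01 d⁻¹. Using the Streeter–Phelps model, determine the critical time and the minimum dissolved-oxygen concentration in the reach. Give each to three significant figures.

Mixed DO = (23.2×8.45 + 4.61×2.14)/(23.2+4.61) = 205.9/27.81 = 7.404 mg/L.
Mixed L₀ = (23.2×4.21 + 4.61×89.0)/(27.81) = 508.0/27.81 = 18.27 mg/L.
Initial deficit D₀ = C_s − DO₀ = 8.84 − 7.404 = 1.436 mg/L.
t_c = (1/0.8630) ln[(1.01/0.147)(1 − 1.436×0.8630/(0.147×18.27))] = 1.159 × ln(3.700) = 1.516 d.
D_c = (0.147/1.01) × 18.27 × e^(−0.147×1.516) = 0.1455 × 18.27 × 0.8002 = 2.127 mg/L.
Minimum DO = 8.84 − 2.127 = 6.713 mg/L.

t_c ≈ 1.52 d; minimum DO ≈ 6.71 mg/L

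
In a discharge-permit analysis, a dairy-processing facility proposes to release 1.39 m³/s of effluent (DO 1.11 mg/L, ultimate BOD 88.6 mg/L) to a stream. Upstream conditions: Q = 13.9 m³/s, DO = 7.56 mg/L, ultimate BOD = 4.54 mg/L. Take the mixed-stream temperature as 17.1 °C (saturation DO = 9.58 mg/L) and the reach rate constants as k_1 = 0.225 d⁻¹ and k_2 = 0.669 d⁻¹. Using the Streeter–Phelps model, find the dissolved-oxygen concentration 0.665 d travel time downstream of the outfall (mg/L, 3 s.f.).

Mixed DO = (13.9×7.56 + 1.39×1.11)/(13.9+1.39) = 106.6/15.29 = 6.974 mg/L.
Mixed L₀ = (13.9×4.54 + 1.39×88.6)/(15.29) = 186.3/15.29 = 12.18 mg/L.
Initial deficit D₀ = C_s − DO₀ = 9.58 − 6.974 = 2.606 mg/L.
D(0.665) = [0.225×12.18/(0.669−0.225)](e^(−0.225×0.665) − e^(−0.669×0.665)) + 2.606 e^(−0.669×0.665)
= 6.173 × (0.8610 − 0.6409) + 2.606 × 0.6409 = 3.029 mg/L.
DO = 9.58 − 3.029 = 6.551 mg/L.

DO ≈ 6.55 mg/L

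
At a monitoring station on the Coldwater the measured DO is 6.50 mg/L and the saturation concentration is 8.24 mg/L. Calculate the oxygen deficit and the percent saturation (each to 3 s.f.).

D ≈ 1.74 mg/L; 78.9 % saturation

D = C_s − C = 8.24 − 6.50 = 1.74 mg/L.
% saturation = 6.50/8.24 × 100 = 78.9 %.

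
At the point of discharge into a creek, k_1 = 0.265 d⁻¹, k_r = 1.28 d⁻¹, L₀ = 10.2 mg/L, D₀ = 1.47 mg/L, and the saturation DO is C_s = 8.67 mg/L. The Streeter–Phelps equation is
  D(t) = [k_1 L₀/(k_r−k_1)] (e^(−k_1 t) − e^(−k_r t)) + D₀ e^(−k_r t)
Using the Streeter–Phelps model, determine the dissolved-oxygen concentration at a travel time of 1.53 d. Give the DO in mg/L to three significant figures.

DO ≈ 7.06 mg/L

k_1 L₀/(k_r−k_1) = 0.265×10.2/(1.28−0.265) = 2.703/1.015 = 2.663 mg/L.
e^(−k_1 t) = e^(−0.265×1.530) = 0.6667; e^(−k_r t) = e^(−1.28×1.530) = 0.1411.
D = 2.663 × (0.6667 − 0.1411) + 1.47 × 0.1411 = 1.400 + 0.2074 = 1.607 mg/L.
DO = C_s − D = 8.67 − 1.607 = 7.063 mg/L.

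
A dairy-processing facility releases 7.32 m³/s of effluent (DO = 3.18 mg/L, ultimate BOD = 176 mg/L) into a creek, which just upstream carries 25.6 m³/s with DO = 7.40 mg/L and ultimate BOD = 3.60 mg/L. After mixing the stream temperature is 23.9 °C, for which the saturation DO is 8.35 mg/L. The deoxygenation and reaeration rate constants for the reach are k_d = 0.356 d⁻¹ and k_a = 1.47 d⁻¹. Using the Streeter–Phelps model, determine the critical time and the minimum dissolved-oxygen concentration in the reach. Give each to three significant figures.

t_c ≈ 1.14 d; minimum DO ≈ 1.57 mg/L

Mixed DO = (25.6×7.40 + 7.32×3.18)/(25.6+7.32) = 212.7/32.92 = 6.462 mg/L.
Mixed L₀ = (25.6×3.60 + 7.32×176)/(32.92) = 1380/32.92 = 41.93 mg/L.
Initial deficit D₀ = C_s − DO₀ = 8.35 − 6.462 = 1.888 mg/L.
t_c = (1/1.114) ln[(1.47/0.356)(1 − 1.888×1.114/(0.356×41.93))] = 0.8977 × ln(3.547) = 1.137 d.
D_c = (0.356/1.47) × 41.93 × e^(−0.356×1.137) = 0.2422 × 41.93 × 0.6672 = 6.776 mg/L.
Minimum DO = 8.35 − 6.776 = 1.574 mg/L.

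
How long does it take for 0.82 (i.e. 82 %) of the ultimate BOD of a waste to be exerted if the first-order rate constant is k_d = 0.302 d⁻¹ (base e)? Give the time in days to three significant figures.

y/L₀ = 1 − e^(−k_d t) = 0.82 ⇒ e^(−k_d t) = 0.180
t = −ln(0.180) / 0.302 = 1.715 / 0.302 = 5.678 d.

t ≈ 5.68 d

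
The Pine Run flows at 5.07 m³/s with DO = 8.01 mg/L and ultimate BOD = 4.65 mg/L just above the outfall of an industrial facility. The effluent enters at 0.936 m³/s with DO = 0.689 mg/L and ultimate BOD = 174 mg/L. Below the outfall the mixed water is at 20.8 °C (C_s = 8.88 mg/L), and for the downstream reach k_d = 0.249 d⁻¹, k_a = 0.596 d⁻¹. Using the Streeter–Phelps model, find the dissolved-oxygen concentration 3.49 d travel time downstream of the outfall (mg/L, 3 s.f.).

DO ≈ 2.07 mg/L

Mixed DO = (5.07×8.01 + 0.936×0.689)/(5.07+0.936) = 41.26/6.006 = 6.869 mg/L.
Mixed L₀ = (5.07×4.65 + 0.936×174)/(6.006) = 186.4/6.006 = 31.04 mg/L.
Initial deficit D₀ = C_s − DO₀ = 8.88 − 6.869 = 2.011 mg/L.
D(3.49) = [0.249×31.04/(0.596−0.249)](e^(−0.249×3.49) − e^(−0.596×3.49)) + 2.011 e^(−0.596×3.49)
= 22.28 × (0.4194 − 0.1249) + 2.011 × 0.1249 = 6.810 mg/L.
DO = 8.88 − 6.810 = 2.070 mg/L.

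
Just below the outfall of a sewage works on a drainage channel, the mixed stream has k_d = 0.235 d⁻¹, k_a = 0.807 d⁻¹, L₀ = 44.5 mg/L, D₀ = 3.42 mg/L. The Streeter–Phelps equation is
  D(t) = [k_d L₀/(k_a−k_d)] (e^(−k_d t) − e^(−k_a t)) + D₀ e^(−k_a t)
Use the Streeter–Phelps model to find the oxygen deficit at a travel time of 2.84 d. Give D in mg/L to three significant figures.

k_d L₀/(k_a−k_d) = 0.235×44.5/(0.807−0.235) = 10.46/0.5720 = 18.28 mg/L.
e^(−k_d t) = e^(−0.235×2.840) = 0.5130; e^(−k_a t) = e^(−0.807×2.840) = 0.1011.
D = 18.28 × (0.5130 − 0.1011) + 3.42 × 0.1011 = 7.532 + 0.3457 = 7.877 mg/L.

D ≈ 7.88 mg/L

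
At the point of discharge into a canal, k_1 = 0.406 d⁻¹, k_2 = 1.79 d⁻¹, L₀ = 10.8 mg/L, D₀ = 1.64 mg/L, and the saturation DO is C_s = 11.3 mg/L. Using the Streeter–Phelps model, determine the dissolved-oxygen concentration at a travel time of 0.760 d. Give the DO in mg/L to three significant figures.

k_1 L₀/(k_2−k_1) = 0.406×10.8/(1.79−0.406) = 4.385/1.384 = 3.168 mg/L.
e^(−k_1 t) = e^(−0.406×0.7600) = 0.7345; e^(−k_2 t) = e^(−1.79×0.7600) = 0.2566.
D = 3.168 × (0.7345 − 0.2566) + 1.64 × 0.2566 = 1.514 + 0.4208 = 1.935 mg/L.
DO = C_s − D = 11.3 − 1.935 = 9.365 mg/L.

DO ≈ 9.37 mg/L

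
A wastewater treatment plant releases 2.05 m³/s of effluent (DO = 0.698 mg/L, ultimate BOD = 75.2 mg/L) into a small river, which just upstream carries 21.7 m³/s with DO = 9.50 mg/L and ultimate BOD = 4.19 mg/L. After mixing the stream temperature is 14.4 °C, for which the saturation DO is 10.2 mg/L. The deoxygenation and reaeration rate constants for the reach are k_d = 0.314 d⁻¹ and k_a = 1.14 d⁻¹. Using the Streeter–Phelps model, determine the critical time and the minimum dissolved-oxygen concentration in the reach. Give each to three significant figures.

t_c ≈ 0.998 d; minimum DO ≈ 8.12 mg/L

Mixed DO = (21.7×9.50 + 2.05×0.698)/(21.7+2.05) = 207.6/23.75 = 8.740 mg/L.
Mixed L₀ = (21.7×4.19 + 2.05×75.2)/(23.75) = 245.1/23.75 = 10.32 mg/L.
Initial deficit D₀ = C_s − DO₀ = 10.2 − 8.740 = 1.460 mg/L.
t_c = (1/0.8260) ln[(1.14/0.314)(1 − 1.460×0.8260/(0.314×10.32))] = 1.211 × ln(2.280) = 0.9976 d.
D_c = (0.314/1.14) × 10.32 × e^(−0.314×0.9976) = 0.2754 × 10.32 × 0.7311 = 2.078 mg/L.
Minimum DO = 10.2 − 2.078 = 8.122 mg/L.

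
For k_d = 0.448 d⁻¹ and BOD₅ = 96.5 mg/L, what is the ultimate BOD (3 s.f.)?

L₀ ≈ 108 mg/L

BOD₅ = L₀(1 − e^(−5k_d)) ⇒ L₀ = BOD₅ / (1 − e^(−5×0.448))
= 96.5 / (1 − 0.1065) = 96.5 / 0.8935 = 108.0 mg/L.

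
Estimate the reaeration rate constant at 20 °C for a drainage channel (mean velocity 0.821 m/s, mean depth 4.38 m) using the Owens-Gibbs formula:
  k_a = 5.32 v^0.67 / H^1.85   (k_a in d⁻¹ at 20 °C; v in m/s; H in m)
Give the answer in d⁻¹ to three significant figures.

k_a = 5.32 × 0.821^0.67 / 4.38^1.85 = 5.32 × 0.8762 / 15.37 = 0.3032 d⁻¹.

k_a ≈ 0.303 d⁻¹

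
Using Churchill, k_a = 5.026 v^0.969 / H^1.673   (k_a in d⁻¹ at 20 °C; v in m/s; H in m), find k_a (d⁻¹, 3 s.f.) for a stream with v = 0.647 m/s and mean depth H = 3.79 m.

k_a ≈ 0.355 d⁻¹

k_a = 5.026 × 0.647^0.969 / 3.79^1.673 = 5.026 × 0.6558 / 9.291 = 0.3548 d⁻¹.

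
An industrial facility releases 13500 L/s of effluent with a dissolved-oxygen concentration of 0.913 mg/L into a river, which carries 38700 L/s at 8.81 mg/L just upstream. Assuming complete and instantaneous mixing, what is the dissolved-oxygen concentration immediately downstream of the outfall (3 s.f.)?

Flow-weighted mixing: C = (Q_r C_r + Q_w C_w)/(Q_r + Q_w)
= (38700×8.81 + 13500×0.913)/(38700 + 13500) = 353300/52200 = 6.768 mg/L.

6.77 mg/L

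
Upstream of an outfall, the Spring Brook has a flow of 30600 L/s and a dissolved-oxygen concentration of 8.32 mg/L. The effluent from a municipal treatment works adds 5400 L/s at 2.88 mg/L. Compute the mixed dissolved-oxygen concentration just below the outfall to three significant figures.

7.50 mg/L

Flow-weighted mixing: C = (Q_r C_r + Q_w C_w)/(Q_r + Q_w)
= (30600×8.32 + 5400×2.88)/(30600 + 5400) = 270100/36000 = 7.504 mg/L.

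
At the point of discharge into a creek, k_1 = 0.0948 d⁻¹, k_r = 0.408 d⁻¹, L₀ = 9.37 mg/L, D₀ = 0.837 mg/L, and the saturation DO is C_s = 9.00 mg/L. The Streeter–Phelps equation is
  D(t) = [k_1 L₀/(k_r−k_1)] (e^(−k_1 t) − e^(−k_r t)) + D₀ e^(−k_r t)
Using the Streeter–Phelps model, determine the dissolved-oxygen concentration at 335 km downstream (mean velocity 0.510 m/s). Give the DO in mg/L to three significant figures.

Travel time t = x/v = 335 km / (0.510 m/s) = 335000 m / 0.510 m/s = 656900 s = 7.603 d.
k_1 L₀/(k_r−k_1) = 0.0948×9.37/(0.408−0.0948) = 0.8883/0.3132 = 2.836 mg/L.
e^(−k_1 t) = e^(−0.0948×7.603) = 0.4864; e^(−k_r t) = e^(−0.408×7.603) = 0.04497.
D = 2.836 × (0.4864 − 0.04497) + 0.837 × 0.04497 = 1.252 + 0.03764 = 1.290 mg/L.
DO = C_s − D = 9.00 − 1.290 = 7.710 mg/L.

DO ≈ 7.71 mg/L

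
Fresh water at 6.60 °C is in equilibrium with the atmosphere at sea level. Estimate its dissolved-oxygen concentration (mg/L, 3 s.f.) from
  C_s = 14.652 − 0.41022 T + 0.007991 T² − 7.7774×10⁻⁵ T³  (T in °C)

C_s = 14.652 − 0.41022×6.60 + 0.007991×6.60² − 7.7774×10⁻⁵×6.60³ = 12.27 mg/L.

C_s ≈ 12.3 mg/L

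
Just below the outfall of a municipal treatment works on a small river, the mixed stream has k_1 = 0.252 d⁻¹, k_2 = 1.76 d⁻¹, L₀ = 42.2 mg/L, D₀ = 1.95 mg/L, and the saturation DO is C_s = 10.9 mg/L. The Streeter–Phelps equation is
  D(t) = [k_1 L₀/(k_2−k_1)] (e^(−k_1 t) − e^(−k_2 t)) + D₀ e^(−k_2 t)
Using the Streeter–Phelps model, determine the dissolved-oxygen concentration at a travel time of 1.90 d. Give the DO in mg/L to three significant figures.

k_1 L₀/(k_2−k_1) = 0.252×42.2/(1.76−0.252) = 10.63/1.508 = 7.052 mg/L.
e^(−k_1 t) = e^(−0.252×1.900) = 0.6195; e^(−k_2 t) = e^(−1.76×1.900) = 0.03530.
D = 7.052 × (0.6195 − 0.03530) + 1.95 × 0.03530 = 4.120 + 0.06883 = 4.189 mg/L.
DO = C_s − D = 10.9 − 4.189 = 6.711 mg/L.

DO ≈ 6.71 mg/L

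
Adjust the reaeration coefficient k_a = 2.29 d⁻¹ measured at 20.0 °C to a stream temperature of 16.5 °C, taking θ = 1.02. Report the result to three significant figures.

k_a ≈ 2.14 d⁻¹

k_a(T₂) = k_a(T₁) · θ^(T₂−T₁) = 2.29 × 1.02^(16.5−20.0)
= 2.29 × 1.02^-3.50 = 2.29 × 0.9330 = 2.137 d⁻¹.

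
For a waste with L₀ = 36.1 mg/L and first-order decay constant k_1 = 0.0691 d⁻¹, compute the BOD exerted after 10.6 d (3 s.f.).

y ≈ 18.7 mg/L

y_t = L₀(1 − e^(−k_1 t)) = 36.1 × (1 − e^(−0.0691×10.6))
= 36.1 × (1 − 0.4807) = 36.1 × 0.5193 = 18.75 mg/L.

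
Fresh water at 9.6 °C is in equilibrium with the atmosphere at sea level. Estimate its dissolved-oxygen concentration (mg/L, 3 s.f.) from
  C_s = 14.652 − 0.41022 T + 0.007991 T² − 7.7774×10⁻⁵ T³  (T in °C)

C_s = 14.652 − 0.41022×9.6 + 0.007991×9.6² − 7.7774×10⁻⁵×9.6³ = 11.38 mg/L.

C_s ≈ 11.4 mg/L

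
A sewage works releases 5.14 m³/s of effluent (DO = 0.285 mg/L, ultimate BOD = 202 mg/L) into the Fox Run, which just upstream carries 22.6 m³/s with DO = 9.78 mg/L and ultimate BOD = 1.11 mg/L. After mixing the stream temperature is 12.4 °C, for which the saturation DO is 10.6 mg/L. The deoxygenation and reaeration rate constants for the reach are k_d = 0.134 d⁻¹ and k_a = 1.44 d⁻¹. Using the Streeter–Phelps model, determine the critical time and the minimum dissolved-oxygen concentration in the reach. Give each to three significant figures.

Mixed DO = (22.6×9.78 + 5.14×0.285)/(22.6+5.14) = 222.5/27.74 = 8.021 mg/L.
Mixed L₀ = (22.6×1.11 + 5.14×202)/(27.74) = 1063/27.74 = 38.33 mg/L.
Initial deficit D₀ = C_s − DO₀ = 10.6 − 8.021 = 2.579 mg/L.
t_c = (1/1.306) ln[(1.44/0.134)(1 − 2.579×1.306/(0.134×38.33))] = 0.7657 × ln(3.699) = 1.002 d.
D_c = (0.134/1.44) × 38.33 × e^(−0.134×1.002) = 0.09306 × 38.33 × 0.8744 = 3.119 mg/L.
Minimum DO = 10.6 − 3.119 = 7.481 mg/L.

t_c ≈ 1.00 d; minimum DO ≈ 7.48 mg/L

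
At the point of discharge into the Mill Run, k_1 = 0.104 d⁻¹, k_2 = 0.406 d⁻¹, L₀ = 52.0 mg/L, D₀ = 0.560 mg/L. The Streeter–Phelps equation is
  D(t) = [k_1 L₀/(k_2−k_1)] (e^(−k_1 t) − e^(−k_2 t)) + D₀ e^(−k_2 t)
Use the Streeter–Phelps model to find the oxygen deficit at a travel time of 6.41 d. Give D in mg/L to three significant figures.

D ≈ 7.91 mg/L

k_1 L₀/(k_2−k_1) = 0.104×52.0/(0.406−0.104) = 5.408/0.3020 = 17.91 mg/L.
e^(−k_1 t) = e^(−0.104×6.410) = 0.5134; e^(−k_2 t) = e^(−0.406×6.410) = 0.07409.
D = 17.91 × (0.5134 − 0.07409) + 0.560 × 0.07409 = 7.867 + 0.04149 = 7.909 mg/L.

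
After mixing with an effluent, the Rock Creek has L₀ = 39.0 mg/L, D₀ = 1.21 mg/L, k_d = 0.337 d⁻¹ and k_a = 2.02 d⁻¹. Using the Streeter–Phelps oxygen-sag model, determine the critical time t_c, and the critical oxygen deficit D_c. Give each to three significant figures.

t_c = [1/(k_a−k_d)] ln[(k_a/k_d)(1 − D₀(k_a−k_d)/(k_d L₀))]
= [1/(2.02−0.337)] ln[(2.02/0.337)(1 − 1.21×1.683/(0.337×39.0))]
= (1/1.683) ln[5.994 × 0.8451] = 0.5942 × ln(5.065) = 0.5942 × 1.622 = 0.9640 d.
D_c = (k_d/k_a) L₀ e^(−k_d t_c) = (0.337/2.02) × 39.0 × e^(−0.337×0.9640) = 0.1668 × 39.0 × 0.7226 = 4.702 mg/L.

t_c ≈ 0.964 d; D_c ≈ 4.70 mg/L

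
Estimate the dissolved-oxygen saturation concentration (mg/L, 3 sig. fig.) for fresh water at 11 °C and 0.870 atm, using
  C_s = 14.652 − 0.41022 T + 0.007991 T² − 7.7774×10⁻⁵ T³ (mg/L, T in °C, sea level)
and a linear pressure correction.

At sea level: C_s = 14.652 − 0.41022×11 + 0.007991×11² − 7.7774×10⁻⁵×11³ = 11.00 mg/L.
Pressure correction: C_s' = 11.00 × 0.870 = 9.573 mg/L.

C_s ≈ 9.57 mg/L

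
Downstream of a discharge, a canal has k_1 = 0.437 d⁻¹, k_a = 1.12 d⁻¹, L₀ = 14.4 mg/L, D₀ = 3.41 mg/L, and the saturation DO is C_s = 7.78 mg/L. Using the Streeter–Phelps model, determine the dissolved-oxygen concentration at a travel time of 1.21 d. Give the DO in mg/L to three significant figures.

k_1 L₀/(k_a−k_1) = 0.437×14.4/(1.12−0.437) = 6.293/0.6830 = 9.213 mg/L.
e^(−k_1 t) = e^(−0.437×1.210) = 0.5893; e^(−k_a t) = e^(−1.12×1.210) = 0.2579.
D = 9.213 × (0.5893 − 0.2579) + 3.41 × 0.2579 = 3.054 + 0.8794 = 3.933 mg/L.
DO = C_s − D = 7.78 − 3.933 = 3.847 mg/L.

DO ≈ 3.85 mg/L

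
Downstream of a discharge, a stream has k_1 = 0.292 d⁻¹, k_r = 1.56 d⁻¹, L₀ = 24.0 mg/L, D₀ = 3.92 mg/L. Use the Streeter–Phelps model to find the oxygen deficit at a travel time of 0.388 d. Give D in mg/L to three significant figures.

D ≈ 4.06 mg/L

k_1 L₀/(k_r−k_1) = 0.292×24.0/(1.56−0.292) = 7.008/1.268 = 5.527 mg/L.
e^(−k_1 t) = e^(−0.292×0.3880) = 0.8929; e^(−k_r t) = e^(−1.56×0.3880) = 0.5459.
D = 5.527 × (0.8929 − 0.5459) + 3.92 × 0.5459 = 1.918 + 2.140 = 4.058 mg/L.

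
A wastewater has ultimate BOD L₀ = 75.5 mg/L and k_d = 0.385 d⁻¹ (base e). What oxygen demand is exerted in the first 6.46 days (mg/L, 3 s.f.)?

y ≈ 69.2 mg/L

y_t = L₀(1 − e^(−k_d t)) = 75.5 × (1 − e^(−0.385×6.46))
= 75.5 × (1 − 0.08315) = 75.5 × 0.9168 = 69.22 mg/L.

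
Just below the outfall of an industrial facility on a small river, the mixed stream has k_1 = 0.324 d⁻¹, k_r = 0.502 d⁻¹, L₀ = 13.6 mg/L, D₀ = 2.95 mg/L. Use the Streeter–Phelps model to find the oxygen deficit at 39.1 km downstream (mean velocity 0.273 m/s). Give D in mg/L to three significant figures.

D ≈ 4.98 mg/L

Travel time t = x/v = 39.1 km / (0.273 m/s) = 39100 m / 0.273 m/s = 143200 s = 1.658 d.
k_1 L₀/(k_r−k_1) = 0.324×13.6/(0.502−0.324) = 4.406/0.1780 = 24.76 mg/L.
e^(−k_1 t) = e^(−0.324×1.658) = 0.5844; e^(−k_r t) = e^(−0.502×1.658) = 0.4351.
D = 24.76 × (0.5844 − 0.4351) + 2.95 × 0.4351 = 3.697 + 1.284 = 4.980 mg/L.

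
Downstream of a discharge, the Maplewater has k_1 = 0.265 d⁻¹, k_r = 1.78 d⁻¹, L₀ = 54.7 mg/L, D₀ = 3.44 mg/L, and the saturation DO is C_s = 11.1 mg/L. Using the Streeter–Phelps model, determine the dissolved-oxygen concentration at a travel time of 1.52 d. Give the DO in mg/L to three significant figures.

k_1 L₀/(k_r−k_1) = 0.265×54.7/(1.78−0.265) = 14.50/1.515 = 9.568 mg/L.
e^(−k_1 t) = e^(−0.265×1.520) = 0.6684; e^(−k_r t) = e^(−1.78×1.520) = 0.06683.
D = 9.568 × (0.6684 − 0.06683) + 3.44 × 0.06683 = 5.756 + 0.2299 = 5.986 mg/L.
DO = C_s − D = 11.1 − 5.986 = 5.114 mg/L.

DO ≈ 5.11 mg/L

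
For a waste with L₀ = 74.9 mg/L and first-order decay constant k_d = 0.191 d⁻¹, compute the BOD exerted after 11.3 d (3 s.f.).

y_t = L₀(1 − e^(−k_d t)) = 74.9 × (1 − e^(−0.191×11.3))
= 74.9 × (1 − 0.1155) = 74.9 × 0.8845 = 66.25 mg/L.

y ≈ 66.2 mg/L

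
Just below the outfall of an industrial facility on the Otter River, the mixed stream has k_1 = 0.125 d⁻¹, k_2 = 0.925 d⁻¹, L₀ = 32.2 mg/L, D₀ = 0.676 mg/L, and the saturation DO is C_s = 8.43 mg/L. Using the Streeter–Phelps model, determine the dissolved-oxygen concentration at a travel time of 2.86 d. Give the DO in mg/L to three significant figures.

DO ≈ 5.22 mg/L

k_1 L₀/(k_2−k_1) = 0.125×32.2/(0.925−0.125) = 4.025/0.8000 = 5.031 mg/L.
e^(−k_1 t) = e^(−0.125×2.860) = 0.6994; e^(−k_2 t) = e^(−0.925×2.860) = 0.07097.
D = 5.031 × (0.6994 − 0.07097) + 0.676 × 0.07097 = 3.162 + 0.04798 = 3.210 mg/L.
DO = C_s − D = 8.43 − 3.210 = 5.220 mg/L.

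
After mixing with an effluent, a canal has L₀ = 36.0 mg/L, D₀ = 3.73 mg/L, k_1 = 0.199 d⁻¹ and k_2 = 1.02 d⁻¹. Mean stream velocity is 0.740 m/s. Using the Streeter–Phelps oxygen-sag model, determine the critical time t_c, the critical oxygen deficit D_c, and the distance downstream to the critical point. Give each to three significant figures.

t_c ≈ 1.31 d; D_c ≈ 5.41 mg/L; x_c ≈ 83.8 km

t_c = [1/(k_2−k_1)] ln[(k_2/k_1)(1 − D₀(k_2−k_1)/(k_1 L₀))]
= [1/(1.02−0.199)] ln[(1.02/0.199)(1 − 3.73×0.8210/(0.199×36.0))]
= (1/0.8210) ln[5.126 × 0.5725] = 1.218 × ln(2.935) = 1.218 × 1.077 = 1.311 d.
L(t_c) = L₀ e^(−k_1 t_c) = 36.0 × 0.7703 = 27.73 mg/L, and at the critical point k_2 D_c = k_1 L, so D_c = (0.199/1.02) × 27.73 = 5.410 mg/L.
x_c = v t_c = 0.740 m/s × 1.311 d × 86400 s/d = 83840 m ≈ 83.8 km.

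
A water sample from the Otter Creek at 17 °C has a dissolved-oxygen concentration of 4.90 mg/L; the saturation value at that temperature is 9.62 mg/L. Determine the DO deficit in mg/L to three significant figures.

D ≈ 4.72 mg/L

D = C_s − C = 9.62 − 4.90 = 4.72 mg/L.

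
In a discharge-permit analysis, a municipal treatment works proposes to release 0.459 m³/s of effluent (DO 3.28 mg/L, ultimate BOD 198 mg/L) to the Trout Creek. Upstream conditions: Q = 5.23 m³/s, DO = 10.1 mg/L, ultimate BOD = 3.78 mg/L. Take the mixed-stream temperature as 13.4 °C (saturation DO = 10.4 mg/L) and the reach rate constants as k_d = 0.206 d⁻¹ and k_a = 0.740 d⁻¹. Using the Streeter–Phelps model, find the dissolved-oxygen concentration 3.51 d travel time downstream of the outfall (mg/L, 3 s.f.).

Mixed DO = (5.23×10.1 + 0.459×3.28)/(5.23+0.459) = 54.33/5.689 = 9.550 mg/L.
Mixed L₀ = (5.23×3.78 + 0.459×198)/(5.689) = 110.7/5.689 = 19.45 mg/L.
Initial deficit D₀ = C_s − DO₀ = 10.4 − 9.550 = 0.8503 mg/L.
D(3.51) = [0.206×19.45/(0.740−0.206)](e^(−0.206×3.51) − e^(−0.740×3.51)) + 0.8503 e^(−0.740×3.51)
= 7.503 × (0.4853 − 0.07447) + 0.8503 × 0.07447 = 3.146 mg/L.
DO = 10.4 − 3.146 = 7.254 mg/L.

DO ≈ 7.25 mg/L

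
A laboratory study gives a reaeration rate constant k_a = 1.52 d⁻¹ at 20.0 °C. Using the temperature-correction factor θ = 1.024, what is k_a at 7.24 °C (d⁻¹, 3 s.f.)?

k_a ≈ 1.12 d⁻¹

k_a(T₂) = k_a(T₁) · θ^(T₂−T₁) = 1.52 × 1.024^(7.24−20.0)
= 1.52 × 1.024^-12.8 = 1.52 × 0.7389 = 1.123 d⁻¹.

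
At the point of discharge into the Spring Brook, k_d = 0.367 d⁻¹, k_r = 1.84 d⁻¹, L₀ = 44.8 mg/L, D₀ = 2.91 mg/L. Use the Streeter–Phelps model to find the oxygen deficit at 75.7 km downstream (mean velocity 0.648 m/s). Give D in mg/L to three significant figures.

Travel time t = x/v = 75.7 km / (0.648 m/s) = 75700 m / 0.648 m/s = 116800 s = 1.352 d.
k_d L₀/(k_r−k_d) = 0.367×44.8/(1.84−0.367) = 16.44/1.473 = 11.16 mg/L.
e^(−k_d t) = e^(−0.367×1.352) = 0.6088; e^(−k_r t) = e^(−1.84×1.352) = 0.08309.
D = 11.16 × (0.6088 − 0.08309) + 2.91 × 0.08309 = 5.868 + 0.2418 = 6.110 mg/L.

D ≈ 6.11 mg/L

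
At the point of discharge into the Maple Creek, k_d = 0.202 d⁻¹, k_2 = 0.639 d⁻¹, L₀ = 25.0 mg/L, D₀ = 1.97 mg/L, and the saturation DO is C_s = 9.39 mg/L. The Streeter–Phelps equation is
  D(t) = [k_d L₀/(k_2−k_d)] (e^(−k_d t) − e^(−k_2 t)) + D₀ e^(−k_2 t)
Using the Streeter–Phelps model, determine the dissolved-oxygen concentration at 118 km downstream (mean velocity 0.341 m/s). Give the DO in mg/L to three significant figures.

DO ≈ 4.99 mg/L

Travel time t = x/v = 118 km / (0.341 m/s) = 118000 m / 0.341 m/s = 346000 s = 4.005 d.
k_d L₀/(k_2−k_d) = 0.202×25.0/(0.639−0.202) = 5.050/0.4370 = 11.56 mg/L.
e^(−k_d t) = e^(−0.202×4.005) = 0.4453; e^(−k_2 t) = e^(−0.639×4.005) = 0.07736.
D = 11.56 × (0.4453 − 0.07736) + 1.97 × 0.07736 = 4.252 + 0.1524 = 4.404 mg/L.
DO = C_s − D = 9.39 − 4.404 = 4.986 mg/L.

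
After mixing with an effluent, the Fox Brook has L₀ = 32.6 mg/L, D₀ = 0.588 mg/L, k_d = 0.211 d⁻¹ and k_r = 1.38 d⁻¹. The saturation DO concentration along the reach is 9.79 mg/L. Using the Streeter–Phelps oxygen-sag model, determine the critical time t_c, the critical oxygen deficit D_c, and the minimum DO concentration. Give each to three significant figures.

t_c ≈ 1.52 d; D_c ≈ 3.62 mg/L; min DO ≈ 6.17 mg/L

At the critical point dD/dt = 0, so k_d L₀ e^(−k_d t) = k_r D. Substituting D(t) from the Streeter–Phelps equation and solving for t gives
t_c = ln[(k_r/k_d)(1 − D₀(k_r−k_d)/(k_d L₀))] / (k_r−k_d).
Here k_r−k_d = 1.169 d⁻¹ and 1 − D₀(k_r−k_d)/(k_d L₀) = 1 − 0.588×1.169/(0.211×32.6) = 0.9001, so
t_c = ln(6.540 × 0.9001) / 1.169 = 1.773 / 1.169 = 1.516 d.
L(t_c) = L₀ e^(−k_d t_c) = 32.6 × 0.7262 = 23.67 mg/L, and at the critical point k_r D_c = k_d L, so D_c = (0.211/1.38) × 23.67 = 3.620 mg/L.
Minimum DO = C_s − D_c = 9.79 − 3.620 = 6.170 mg/L.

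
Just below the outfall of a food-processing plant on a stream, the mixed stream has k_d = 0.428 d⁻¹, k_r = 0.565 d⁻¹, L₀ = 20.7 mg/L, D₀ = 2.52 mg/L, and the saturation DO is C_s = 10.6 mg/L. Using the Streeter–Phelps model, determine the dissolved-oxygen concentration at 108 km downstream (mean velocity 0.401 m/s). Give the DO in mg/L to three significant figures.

DO ≈ 4.25 mg/L

Travel time t = x/v = 108 km / (0.401 m/s) = 108000 m / 0.401 m/s = 269300 s = 3.117 d.
k_d L₀/(k_r−k_d) = 0.428×20.7/(0.565−0.428) = 8.860/0.1370 = 64.67 mg/L.
e^(−k_d t) = e^(−0.428×3.117) = 0.2634; e^(−k_r t) = e^(−0.565×3.117) = 0.1718.
D = 64.67 × (0.2634 − 0.1718) + 2.52 × 0.1718 = 5.920 + 0.4330 = 6.353 mg/L.
DO = C_s − D = 10.6 − 6.353 = 4.247 mg/L.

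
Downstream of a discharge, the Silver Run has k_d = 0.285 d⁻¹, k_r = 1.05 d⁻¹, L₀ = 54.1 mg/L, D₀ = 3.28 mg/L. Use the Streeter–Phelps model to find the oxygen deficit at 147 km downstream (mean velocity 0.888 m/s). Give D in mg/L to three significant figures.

D ≈ 9.42 mg/L

Travel time t = x/v = 147 km / (0.888 m/s) = 147000 m / 0.888 m/s = 165500 s = 1.916 d.
k_d L₀/(k_r−k_d) = 0.285×54.1/(1.05−0.285) = 15.42/0.7650 = 20.15 mg/L.
e^(−k_d t) = e^(−0.285×1.916) = 0.5792; e^(−k_r t) = e^(−1.05×1.916) = 0.1338.
D = 20.15 × (0.5792 − 0.1338) + 3.28 × 0.1338 = 8.979 + 0.4387 = 9.417 mg/L.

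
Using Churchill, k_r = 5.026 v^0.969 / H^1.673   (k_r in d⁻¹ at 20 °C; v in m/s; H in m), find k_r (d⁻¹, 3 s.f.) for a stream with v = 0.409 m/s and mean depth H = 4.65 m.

k_r = 5.026 × 0.409^0.969 / 4.65^1.673 = 5.026 × 0.4205 / 13.08 = 0.1616 d⁻¹.

k_r ≈ 0.162 d⁻¹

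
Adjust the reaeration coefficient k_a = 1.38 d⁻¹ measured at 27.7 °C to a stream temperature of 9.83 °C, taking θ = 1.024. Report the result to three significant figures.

k_a(T₂) = k_a(T₁) · θ^(T₂−T₁) = 1.38 × 1.024^(9.83−27.7)
= 1.38 × 1.024^-17.9 = 1.38 × 0.6545 = 0.9033 d⁻¹.

k_a ≈ 0.903 d⁻¹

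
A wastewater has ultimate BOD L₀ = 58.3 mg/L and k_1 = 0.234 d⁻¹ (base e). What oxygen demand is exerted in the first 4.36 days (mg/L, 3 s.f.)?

y_t = L₀(1 − e^(−k_1 t)) = 58.3 × (1 − e^(−0.234×4.36))
= 58.3 × (1 − 0.3605) = 58.3 × 0.6395 = 37.28 mg/L.

y ≈ 37.3 mg/L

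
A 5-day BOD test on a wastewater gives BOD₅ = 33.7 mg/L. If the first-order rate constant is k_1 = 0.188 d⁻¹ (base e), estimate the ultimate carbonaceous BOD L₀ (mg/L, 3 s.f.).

L₀ ≈ 55.3 mg/L

BOD₅ = L₀(1 − e^(−5k_1)) ⇒ L₀ = BOD₅ / (1 − e^(−5×0.188))
= 33.7 / (1 − 0.3906) = 33.7 / 0.6094 = 55.30 mg/L.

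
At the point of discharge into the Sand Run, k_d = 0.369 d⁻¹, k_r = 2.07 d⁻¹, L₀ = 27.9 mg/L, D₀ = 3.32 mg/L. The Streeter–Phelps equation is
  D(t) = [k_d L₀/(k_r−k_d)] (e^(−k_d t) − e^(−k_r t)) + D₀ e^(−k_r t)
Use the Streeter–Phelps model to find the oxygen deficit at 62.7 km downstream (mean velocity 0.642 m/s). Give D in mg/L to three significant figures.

Travel time t = x/v = 62.7 km / (0.642 m/s) = 62700 m / 0.642 m/s = 97660 s = 1.130 d.
k_d L₀/(k_r−k_d) = 0.369×27.9/(2.07−0.369) = 10.30/1.701 = 6.052 mg/L.
e^(−k_d t) = e^(−0.369×1.130) = 0.6590; e^(−k_r t) = e^(−2.07×1.130) = 0.09634.
D = 6.052 × (0.6590 − 0.09634) + 3.32 × 0.09634 = 3.405 + 0.3199 = 3.725 mg/L.

D ≈ 3.72 mg/L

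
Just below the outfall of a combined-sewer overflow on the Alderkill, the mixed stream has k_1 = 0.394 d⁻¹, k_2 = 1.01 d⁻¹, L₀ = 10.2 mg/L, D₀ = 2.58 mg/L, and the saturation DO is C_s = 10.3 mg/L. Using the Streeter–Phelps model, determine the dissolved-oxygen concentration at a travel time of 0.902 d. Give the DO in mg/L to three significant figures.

k_1 L₀/(k_2−k_1) = 0.394×10.2/(1.01−0.394) = 4.019/0.6160 = 6.524 mg/L.
e^(−k_1 t) = e^(−0.394×0.9020) = 0.7009; e^(−k_2 t) = e^(−1.01×0.9020) = 0.4021.
D = 6.524 × (0.7009 − 0.4021) + 2.58 × 0.4021 = 1.949 + 1.037 = 2.987 mg/L.
DO = C_s − D = 10.3 − 2.987 = 7.313 mg/L.

DO ≈ 7.31 mg/L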